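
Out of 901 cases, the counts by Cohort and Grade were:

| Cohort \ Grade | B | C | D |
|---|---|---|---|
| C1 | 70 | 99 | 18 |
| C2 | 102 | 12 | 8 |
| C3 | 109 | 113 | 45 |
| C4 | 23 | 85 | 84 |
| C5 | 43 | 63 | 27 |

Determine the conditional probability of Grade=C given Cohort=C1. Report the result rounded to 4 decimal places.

Total with Cohort=C1: 70 + 99 + 18 = 187.
P(Grade=C | Cohort=C1) = 99/187 = 0.5294.

0.5294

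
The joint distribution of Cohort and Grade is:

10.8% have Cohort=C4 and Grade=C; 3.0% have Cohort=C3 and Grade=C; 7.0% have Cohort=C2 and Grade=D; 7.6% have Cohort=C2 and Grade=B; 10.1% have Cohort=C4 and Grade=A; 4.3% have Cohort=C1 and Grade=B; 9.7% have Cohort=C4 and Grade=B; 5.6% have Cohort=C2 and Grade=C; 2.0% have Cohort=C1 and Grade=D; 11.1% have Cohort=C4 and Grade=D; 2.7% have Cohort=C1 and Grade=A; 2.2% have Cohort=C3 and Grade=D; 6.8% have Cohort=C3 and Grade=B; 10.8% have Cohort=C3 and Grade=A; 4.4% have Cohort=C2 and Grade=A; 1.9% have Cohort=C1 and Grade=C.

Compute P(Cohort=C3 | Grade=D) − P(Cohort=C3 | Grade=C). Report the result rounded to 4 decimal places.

P(Grade=D) = 0.020 + 0.070 + 0.022 + 0.111 = 0.223; P(Cohort=C3 | Grade=D) = 0.022/0.223 = 0.09865.
P(Grade=C) = 0.019 + 0.056 + 0.030 + 0.108 = 0.213; P(Cohort=C3 | Grade=C) = 0.030/0.213 = 0.14085.
Difference = -0.0422.

-0.0422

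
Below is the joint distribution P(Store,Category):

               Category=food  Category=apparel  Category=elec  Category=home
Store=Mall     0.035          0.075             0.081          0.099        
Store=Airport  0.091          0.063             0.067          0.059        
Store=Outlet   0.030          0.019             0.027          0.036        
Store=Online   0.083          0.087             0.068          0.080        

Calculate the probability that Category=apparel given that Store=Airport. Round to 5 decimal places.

0.22500

P(Store=Airport) = 0.091 + 0.063 + 0.067 + 0.059 = 0.280.
P(Category=apparel | Store=Airport) = 0.063/0.280 = 0.22500.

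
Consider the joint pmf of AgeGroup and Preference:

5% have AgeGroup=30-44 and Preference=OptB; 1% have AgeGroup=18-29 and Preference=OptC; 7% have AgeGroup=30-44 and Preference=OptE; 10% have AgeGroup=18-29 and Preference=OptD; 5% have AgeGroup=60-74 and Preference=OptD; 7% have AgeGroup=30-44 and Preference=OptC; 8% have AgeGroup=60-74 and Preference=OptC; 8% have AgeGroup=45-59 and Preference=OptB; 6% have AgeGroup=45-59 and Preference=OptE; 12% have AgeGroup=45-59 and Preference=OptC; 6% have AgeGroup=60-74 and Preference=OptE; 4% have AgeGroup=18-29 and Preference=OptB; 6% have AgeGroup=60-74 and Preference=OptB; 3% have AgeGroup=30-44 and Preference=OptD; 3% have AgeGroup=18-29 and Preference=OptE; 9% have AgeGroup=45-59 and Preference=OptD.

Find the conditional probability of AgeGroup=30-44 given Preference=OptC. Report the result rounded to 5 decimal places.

0.25000

P(Preference=OptC) = 0.01 + 0.07 + 0.12 + 0.08 = 0.28.
P(AgeGroup=30-44 | Preference=OptC) = 0.07/0.28 = 0.25000.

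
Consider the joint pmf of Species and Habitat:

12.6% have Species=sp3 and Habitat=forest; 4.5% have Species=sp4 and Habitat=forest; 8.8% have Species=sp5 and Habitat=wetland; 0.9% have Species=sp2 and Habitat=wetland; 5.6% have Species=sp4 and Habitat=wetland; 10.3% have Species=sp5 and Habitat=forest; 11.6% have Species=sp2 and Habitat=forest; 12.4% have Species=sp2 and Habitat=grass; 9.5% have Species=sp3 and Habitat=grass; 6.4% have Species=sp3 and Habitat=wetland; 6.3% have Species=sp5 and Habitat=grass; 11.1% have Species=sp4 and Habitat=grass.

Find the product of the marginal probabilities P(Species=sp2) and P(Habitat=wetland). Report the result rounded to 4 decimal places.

0.0540

P(Species=sp2) = 0.116 + 0.124 + 0.009 = 0.249.
P(Habitat=wetland) = 0.009 + 0.064 + 0.056 + 0.088 = 0.217.
Product: 0.249 × 0.217 = 0.0540.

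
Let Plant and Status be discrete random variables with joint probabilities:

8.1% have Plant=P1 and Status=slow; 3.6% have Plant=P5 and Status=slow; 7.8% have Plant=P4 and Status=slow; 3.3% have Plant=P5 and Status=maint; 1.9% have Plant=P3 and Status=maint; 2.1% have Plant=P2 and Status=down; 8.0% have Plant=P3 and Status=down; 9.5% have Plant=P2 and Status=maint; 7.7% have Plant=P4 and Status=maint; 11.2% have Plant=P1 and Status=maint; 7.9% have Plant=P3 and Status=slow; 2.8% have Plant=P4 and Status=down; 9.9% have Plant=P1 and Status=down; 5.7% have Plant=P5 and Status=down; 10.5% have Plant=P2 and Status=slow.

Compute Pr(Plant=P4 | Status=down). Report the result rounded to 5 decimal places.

P(Status=down) = 0.099 + 0.021 + 0.080 + 0.028 + 0.057 = 0.285.
P(Plant=P4 | Status=down) = 0.028/0.285 = 0.09825.

0.09825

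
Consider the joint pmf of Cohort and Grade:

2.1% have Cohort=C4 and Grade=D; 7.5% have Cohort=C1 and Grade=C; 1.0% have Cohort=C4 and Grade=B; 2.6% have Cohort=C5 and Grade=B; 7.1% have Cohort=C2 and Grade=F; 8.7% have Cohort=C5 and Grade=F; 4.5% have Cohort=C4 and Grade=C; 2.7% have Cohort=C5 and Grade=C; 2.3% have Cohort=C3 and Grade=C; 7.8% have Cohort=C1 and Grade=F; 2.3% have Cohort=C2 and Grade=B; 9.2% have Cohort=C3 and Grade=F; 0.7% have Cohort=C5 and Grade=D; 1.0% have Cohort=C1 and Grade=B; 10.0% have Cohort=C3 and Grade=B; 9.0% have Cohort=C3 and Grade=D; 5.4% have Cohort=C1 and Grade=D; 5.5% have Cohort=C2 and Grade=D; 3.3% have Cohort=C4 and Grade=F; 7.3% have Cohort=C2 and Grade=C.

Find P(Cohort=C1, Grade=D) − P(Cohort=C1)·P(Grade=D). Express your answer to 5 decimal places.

0.00474

P(Cohort=C1) = 0.010 + 0.075 + 0.054 + 0.078 = 0.217.
P(Grade=D) = 0.054 + 0.055 + 0.090 + 0.021 + 0.007 = 0.227.
P(Cohort=C1, Grade=D) − P(Cohort=C1)P(Grade=D) = 0.054 − 0.217×0.227 = 0.00474.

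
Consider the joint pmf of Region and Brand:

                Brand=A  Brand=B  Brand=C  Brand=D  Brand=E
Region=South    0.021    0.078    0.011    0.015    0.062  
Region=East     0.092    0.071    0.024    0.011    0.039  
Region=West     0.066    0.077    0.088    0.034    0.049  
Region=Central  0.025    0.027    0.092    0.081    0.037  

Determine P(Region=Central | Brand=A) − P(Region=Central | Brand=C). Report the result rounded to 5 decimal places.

P(Brand=A) = 0.021 + 0.092 + 0.066 + 0.025 = 0.204; P(Region=Central | Brand=A) = 0.025/0.204 = 0.122549.
P(Brand=C) = 0.011 + 0.024 + 0.088 + 0.092 = 0.215; P(Region=Central | Brand=C) = 0.092/0.215 = 0.427907.
Difference = -0.30536.

-0.30536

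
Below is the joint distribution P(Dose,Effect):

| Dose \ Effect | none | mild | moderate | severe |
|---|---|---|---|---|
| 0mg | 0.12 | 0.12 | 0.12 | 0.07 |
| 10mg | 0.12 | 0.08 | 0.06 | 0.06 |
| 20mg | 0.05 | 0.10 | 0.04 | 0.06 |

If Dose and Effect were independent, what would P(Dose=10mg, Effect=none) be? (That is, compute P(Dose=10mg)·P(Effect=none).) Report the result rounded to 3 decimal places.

P(Dose=10mg) = 0.12 + 0.08 + 0.06 + 0.06 = 0.32.
P(Effect=none) = 0.12 + 0.12 + 0.05 = 0.29.
Product: 0.32 × 0.29 = 0.093.

0.093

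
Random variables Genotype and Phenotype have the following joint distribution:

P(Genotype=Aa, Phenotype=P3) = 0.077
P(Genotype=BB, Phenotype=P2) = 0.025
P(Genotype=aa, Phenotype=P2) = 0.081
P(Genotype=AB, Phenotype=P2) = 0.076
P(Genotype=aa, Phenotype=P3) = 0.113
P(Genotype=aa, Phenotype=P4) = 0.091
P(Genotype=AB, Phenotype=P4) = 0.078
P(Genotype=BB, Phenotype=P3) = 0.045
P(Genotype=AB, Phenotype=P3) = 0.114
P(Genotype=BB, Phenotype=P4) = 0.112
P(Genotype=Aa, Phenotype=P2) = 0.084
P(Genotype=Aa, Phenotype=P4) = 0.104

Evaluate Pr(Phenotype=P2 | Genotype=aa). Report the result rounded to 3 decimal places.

P(Genotype=aa) = 0.081 + 0.113 + 0.091 = 0.285.
P(Phenotype=P2 | Genotype=aa) = 0.081/0.285 = 0.284.

0.284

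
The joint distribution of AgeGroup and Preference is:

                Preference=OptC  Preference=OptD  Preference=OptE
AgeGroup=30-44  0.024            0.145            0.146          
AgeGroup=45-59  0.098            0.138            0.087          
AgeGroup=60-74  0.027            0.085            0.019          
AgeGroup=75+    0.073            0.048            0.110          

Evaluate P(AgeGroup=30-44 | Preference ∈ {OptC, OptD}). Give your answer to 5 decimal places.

0.26489

P(Preference=OptC) = 0.024 + 0.098 + 0.027 + 0.073 = 0.222.
P(Preference=OptD) = 0.145 + 0.138 + 0.085 + 0.048 = 0.416.
P(Preference ∈ {OptC, OptD}) = 0.222 + 0.416 = 0.638; P(AgeGroup=30-44, Preference ∈ {OptC, OptD}) = 0.024 + 0.145 = 0.169.
P(AgeGroup=30-44 | Preference ∈ {OptC, OptD}) = 0.169/0.638 = 0.26489.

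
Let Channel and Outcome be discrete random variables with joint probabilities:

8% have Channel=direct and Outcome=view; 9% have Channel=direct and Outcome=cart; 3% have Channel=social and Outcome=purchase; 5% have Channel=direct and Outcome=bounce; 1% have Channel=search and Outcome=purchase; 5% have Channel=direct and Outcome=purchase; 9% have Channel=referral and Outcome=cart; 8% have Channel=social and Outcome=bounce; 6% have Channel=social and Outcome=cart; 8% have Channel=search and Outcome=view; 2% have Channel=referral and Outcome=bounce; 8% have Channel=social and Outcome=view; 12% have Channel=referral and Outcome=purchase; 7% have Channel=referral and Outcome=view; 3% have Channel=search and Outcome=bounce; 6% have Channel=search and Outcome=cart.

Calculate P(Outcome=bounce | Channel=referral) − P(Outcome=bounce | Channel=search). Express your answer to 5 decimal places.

P(Channel=referral) = 0.02 + 0.07 + 0.09 + 0.12 = 0.30; P(Outcome=bounce | Channel=referral) = 0.02/0.30 = 0.066667.
P(Channel=search) = 0.03 + 0.08 + 0.06 + 0.01 = 0.18; P(Outcome=bounce | Channel=search) = 0.03/0.18 = 0.166667.
Difference = -0.10000.

-0.10000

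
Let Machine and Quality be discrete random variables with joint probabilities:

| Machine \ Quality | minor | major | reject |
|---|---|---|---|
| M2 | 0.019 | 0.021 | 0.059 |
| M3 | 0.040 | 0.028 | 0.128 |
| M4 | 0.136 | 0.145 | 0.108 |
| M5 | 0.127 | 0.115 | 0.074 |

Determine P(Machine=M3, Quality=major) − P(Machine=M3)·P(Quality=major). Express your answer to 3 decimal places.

-0.033

P(Machine=M3) = 0.040 + 0.028 + 0.128 = 0.196.
P(Quality=major) = 0.021 + 0.028 + 0.145 + 0.115 = 0.309.
P(Machine=M3, Quality=major) − P(Machine=M3)P(Quality=major) = 0.028 − 0.196×0.309 = -0.033.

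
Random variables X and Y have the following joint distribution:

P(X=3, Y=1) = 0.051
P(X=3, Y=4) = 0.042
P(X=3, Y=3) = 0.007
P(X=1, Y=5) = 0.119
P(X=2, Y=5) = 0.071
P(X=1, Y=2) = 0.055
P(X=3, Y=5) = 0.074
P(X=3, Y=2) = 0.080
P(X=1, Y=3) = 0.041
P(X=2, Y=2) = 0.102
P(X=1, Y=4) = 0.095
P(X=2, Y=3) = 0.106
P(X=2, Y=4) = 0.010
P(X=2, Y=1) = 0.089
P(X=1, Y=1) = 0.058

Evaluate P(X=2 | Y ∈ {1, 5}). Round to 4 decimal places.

P(Y=1) = 0.058 + 0.089 + 0.051 = 0.198.
P(Y=5) = 0.119 + 0.071 + 0.074 = 0.264.
P(Y ∈ {1, 5}) = 0.198 + 0.264 = 0.462; P(X=2, Y ∈ {1, 5}) = 0.089 + 0.071 = 0.160.
P(X=2 | Y ∈ {1, 5}) = 0.160/0.462 = 0.3463.

0.3463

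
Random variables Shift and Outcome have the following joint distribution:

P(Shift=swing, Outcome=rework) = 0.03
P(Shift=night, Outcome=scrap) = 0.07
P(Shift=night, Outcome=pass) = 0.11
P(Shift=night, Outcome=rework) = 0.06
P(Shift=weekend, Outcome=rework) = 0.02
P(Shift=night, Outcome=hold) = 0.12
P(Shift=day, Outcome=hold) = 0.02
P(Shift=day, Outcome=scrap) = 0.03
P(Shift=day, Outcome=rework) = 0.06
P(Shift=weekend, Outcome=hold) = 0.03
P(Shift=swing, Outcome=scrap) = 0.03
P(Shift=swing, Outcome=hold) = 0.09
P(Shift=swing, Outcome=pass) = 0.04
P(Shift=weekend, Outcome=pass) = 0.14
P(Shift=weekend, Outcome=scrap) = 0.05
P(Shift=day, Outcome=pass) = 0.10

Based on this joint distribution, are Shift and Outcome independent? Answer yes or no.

P(Shift=weekend) = 0.24 and P(Outcome=pass) = 0.39, so their product is 0.0936, but P(Shift=weekend, Outcome=pass) = 0.14. Since these differ, Shift and Outcome are not independent.

no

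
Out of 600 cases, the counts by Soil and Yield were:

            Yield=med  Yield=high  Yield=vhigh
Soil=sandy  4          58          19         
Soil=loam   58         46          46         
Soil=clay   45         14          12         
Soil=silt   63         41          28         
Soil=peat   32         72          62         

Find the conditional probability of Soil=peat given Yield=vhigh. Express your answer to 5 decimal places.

0.37126

Total with Yield=vhigh: 19 + 46 + 12 + 28 + 62 = 167.
P(Soil=peat | Yield=vhigh) = 62/167 = 0.37126.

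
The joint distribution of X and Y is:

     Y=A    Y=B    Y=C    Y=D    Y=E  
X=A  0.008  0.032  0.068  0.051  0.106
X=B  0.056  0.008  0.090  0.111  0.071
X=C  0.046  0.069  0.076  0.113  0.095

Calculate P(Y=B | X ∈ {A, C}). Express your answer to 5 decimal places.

P(X=A) = 0.008 + 0.032 + 0.068 + 0.051 + 0.106 = 0.265.
P(X=C) = 0.046 + 0.069 + 0.076 + 0.113 + 0.095 = 0.399.
P(X ∈ {A, C}) = 0.265 + 0.399 = 0.664; P(Y=B, X ∈ {A, C}) = 0.032 + 0.069 = 0.101.
P(Y=B | X ∈ {A, C}) = 0.101/0.664 = 0.15211.

0.15211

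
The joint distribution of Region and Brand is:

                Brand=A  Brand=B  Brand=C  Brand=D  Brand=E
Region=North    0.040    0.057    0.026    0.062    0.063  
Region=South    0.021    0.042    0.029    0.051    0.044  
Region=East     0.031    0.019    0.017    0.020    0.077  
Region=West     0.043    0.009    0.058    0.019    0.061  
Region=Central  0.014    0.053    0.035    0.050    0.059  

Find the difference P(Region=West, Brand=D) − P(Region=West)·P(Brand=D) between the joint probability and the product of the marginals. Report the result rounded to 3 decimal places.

-0.019

P(Region=West) = 0.043 + 0.009 + 0.058 + 0.019 + 0.061 = 0.190.
P(Brand=D) = 0.062 + 0.051 + 0.020 + 0.019 + 0.050 = 0.202.
P(Region=West, Brand=D) − P(Region=West)P(Brand=D) = 0.019 − 0.190×0.202 = -0.019.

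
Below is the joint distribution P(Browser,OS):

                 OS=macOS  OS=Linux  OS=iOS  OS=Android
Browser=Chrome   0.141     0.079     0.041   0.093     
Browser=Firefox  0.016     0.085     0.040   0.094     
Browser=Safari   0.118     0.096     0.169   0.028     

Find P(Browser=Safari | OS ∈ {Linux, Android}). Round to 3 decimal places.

0.261

P(OS=Linux) = 0.079 + 0.085 + 0.096 = 0.260.
P(OS=Android) = 0.093 + 0.094 + 0.028 = 0.215.
P(OS ∈ {Linux, Android}) = 0.260 + 0.215 = 0.475; P(Browser=Safari, OS ∈ {Linux, Android}) = 0.096 + 0.028 = 0.124.
P(Browser=Safari | OS ∈ {Linux, Android}) = 0.124/0.475 = 0.261.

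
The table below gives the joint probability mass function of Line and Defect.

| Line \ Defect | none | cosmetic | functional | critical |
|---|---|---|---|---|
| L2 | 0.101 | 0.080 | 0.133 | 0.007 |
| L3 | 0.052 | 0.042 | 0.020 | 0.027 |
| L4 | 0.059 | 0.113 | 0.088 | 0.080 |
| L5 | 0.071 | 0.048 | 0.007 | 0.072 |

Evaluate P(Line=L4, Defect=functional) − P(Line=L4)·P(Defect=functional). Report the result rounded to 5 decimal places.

0.00368

P(Line=L4) = 0.059 + 0.113 + 0.088 + 0.080 = 0.340.
P(Defect=functional) = 0.133 + 0.020 + 0.088 + 0.007 = 0.248.
P(Line=L4, Defect=functional) − P(Line=L4)P(Defect=functional) = 0.088 − 0.340×0.248 = 0.00368.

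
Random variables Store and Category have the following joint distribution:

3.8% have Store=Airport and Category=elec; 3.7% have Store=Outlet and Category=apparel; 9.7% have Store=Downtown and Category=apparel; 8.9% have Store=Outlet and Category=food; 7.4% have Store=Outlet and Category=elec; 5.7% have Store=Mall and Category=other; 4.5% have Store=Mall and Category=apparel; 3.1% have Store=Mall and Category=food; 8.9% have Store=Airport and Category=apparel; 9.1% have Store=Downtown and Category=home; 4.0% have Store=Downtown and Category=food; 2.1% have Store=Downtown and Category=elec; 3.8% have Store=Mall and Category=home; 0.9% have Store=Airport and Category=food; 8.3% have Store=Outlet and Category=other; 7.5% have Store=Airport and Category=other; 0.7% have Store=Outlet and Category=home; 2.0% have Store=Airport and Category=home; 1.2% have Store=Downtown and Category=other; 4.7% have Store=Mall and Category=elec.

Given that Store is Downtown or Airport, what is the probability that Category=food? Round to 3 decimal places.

P(Store=Downtown) = 0.040 + 0.097 + 0.021 + 0.091 + 0.012 = 0.261.
P(Store=Airport) = 0.009 + 0.089 + 0.038 + 0.020 + 0.075 = 0.231.
P(Store ∈ {Downtown, Airport}) = 0.261 + 0.231 = 0.492; P(Category=food, Store ∈ {Downtown, Airport}) = 0.040 + 0.009 = 0.049.
P(Category=food | Store ∈ {Downtown, Airport}) = 0.049/0.492 = 0.100.

0.100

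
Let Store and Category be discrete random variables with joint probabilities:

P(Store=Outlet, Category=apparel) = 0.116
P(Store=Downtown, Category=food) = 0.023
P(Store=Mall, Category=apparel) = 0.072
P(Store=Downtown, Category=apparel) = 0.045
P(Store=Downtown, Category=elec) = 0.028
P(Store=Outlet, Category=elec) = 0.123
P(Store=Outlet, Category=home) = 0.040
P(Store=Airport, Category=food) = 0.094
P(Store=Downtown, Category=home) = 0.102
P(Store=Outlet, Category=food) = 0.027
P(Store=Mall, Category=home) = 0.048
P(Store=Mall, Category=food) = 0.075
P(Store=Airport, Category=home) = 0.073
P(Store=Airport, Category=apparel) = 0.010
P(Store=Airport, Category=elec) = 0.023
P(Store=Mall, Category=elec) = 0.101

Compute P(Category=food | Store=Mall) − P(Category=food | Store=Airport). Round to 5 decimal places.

P(Store=Mall) = 0.075 + 0.072 + 0.101 + 0.048 = 0.296; P(Category=food | Store=Mall) = 0.075/0.296 = 0.253378.
P(Store=Airport) = 0.094 + 0.010 + 0.023 + 0.073 = 0.200; P(Category=food | Store=Airport) = 0.094/0.200 = 0.470000.
Difference = -0.21662.

-0.21662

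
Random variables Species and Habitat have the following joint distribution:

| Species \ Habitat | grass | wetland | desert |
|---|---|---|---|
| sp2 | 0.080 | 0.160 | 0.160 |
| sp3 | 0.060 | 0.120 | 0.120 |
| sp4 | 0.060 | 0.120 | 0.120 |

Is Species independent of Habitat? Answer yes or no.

yes

Every cell satisfies P(Species,Habitat) = P(Species)·P(Habitat). For instance P(Species=sp2) = 0.400, P(Habitat=wetland) = 0.400, and 0.400×0.400 = 0.160 matches the joint entry. So Species and Habitat are independent.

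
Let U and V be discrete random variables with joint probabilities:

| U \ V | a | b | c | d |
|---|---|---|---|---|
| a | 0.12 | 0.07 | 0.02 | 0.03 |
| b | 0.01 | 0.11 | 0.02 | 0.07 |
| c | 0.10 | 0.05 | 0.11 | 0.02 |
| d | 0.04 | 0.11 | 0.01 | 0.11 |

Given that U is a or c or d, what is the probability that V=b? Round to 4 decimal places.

0.2911

P(U=a) = 0.12 + 0.07 + 0.02 + 0.03 = 0.24.
P(U=c) = 0.10 + 0.05 + 0.11 + 0.02 = 0.28.
P(U=d) = 0.04 + 0.11 + 0.01 + 0.11 = 0.27.
P(U ∈ {a, c, d}) = 0.24 + 0.28 + 0.27 = 0.79; P(V=b, U ∈ {a, c, d}) = 0.07 + 0.05 + 0.11 = 0.23.
P(V=b | U ∈ {a, c, d}) = 0.23/0.79 = 0.2911.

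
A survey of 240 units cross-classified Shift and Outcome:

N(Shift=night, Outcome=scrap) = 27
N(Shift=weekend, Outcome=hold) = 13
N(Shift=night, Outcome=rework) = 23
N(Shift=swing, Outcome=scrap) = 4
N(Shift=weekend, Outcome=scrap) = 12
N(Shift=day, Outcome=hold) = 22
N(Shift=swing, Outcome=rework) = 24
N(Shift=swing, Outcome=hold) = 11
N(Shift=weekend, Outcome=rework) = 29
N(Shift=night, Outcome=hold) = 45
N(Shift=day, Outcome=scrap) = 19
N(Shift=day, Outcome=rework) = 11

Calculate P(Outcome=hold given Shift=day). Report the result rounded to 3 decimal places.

Total with Shift=day: 11 + 19 + 22 = 52.
P(Outcome=hold | Shift=day) = 22/52 = 0.423.

0.423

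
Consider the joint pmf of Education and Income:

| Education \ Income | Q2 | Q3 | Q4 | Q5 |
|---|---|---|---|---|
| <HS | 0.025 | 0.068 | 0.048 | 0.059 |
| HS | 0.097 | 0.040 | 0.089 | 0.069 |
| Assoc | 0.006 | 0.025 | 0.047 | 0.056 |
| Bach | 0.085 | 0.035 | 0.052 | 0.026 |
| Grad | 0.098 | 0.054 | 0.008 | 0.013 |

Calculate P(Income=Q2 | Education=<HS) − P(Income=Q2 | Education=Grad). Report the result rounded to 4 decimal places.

P(Education=<HS) = 0.025 + 0.068 + 0.048 + 0.059 = 0.200; P(Income=Q2 | Education=<HS) = 0.025/0.200 = 0.12500.
P(Education=Grad) = 0.098 + 0.054 + 0.008 + 0.013 = 0.173; P(Income=Q2 | Education=Grad) = 0.098/0.173 = 0.56647.
Difference = -0.4415.

-0.4415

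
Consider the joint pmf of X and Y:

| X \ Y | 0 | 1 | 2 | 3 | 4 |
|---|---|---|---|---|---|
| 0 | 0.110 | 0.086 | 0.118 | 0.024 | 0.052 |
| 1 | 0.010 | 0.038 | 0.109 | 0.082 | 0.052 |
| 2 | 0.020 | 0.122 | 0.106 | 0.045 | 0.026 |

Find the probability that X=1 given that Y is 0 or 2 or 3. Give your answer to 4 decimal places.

P(Y=0) = 0.110 + 0.010 + 0.020 = 0.140.
P(Y=2) = 0.118 + 0.109 + 0.106 = 0.333.
P(Y=3) = 0.024 + 0.082 + 0.045 = 0.151.
P(Y ∈ {0, 2, 3}) = 0.140 + 0.333 + 0.151 = 0.624; P(X=1, Y ∈ {0, 2, 3}) = 0.010 + 0.109 + 0.082 = 0.201.
P(X=1 | Y ∈ {0, 2, 3}) = 0.201/0.624 = 0.3221.

0.3221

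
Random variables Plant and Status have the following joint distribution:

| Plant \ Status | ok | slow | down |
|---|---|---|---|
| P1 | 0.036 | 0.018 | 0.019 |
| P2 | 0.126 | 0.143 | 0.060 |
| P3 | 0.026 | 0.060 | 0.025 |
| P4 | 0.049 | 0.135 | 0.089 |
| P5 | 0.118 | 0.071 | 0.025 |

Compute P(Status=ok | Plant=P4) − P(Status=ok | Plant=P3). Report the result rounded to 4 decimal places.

-0.0547

P(Plant=P4) = 0.049 + 0.135 + 0.089 = 0.273; P(Status=ok | Plant=P4) = 0.049/0.273 = 0.17949.
P(Plant=P3) = 0.026 + 0.060 + 0.025 = 0.111; P(Status=ok | Plant=P3) = 0.026/0.111 = 0.23423.
Difference = -0.0547.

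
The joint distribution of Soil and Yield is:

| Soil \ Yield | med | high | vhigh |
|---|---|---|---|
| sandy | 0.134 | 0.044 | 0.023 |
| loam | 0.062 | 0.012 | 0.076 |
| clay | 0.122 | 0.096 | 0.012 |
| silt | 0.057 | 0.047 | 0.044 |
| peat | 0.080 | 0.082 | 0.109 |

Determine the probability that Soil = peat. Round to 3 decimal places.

0.271

P(Soil=peat) = 0.080 + 0.082 + 0.109 = 0.271.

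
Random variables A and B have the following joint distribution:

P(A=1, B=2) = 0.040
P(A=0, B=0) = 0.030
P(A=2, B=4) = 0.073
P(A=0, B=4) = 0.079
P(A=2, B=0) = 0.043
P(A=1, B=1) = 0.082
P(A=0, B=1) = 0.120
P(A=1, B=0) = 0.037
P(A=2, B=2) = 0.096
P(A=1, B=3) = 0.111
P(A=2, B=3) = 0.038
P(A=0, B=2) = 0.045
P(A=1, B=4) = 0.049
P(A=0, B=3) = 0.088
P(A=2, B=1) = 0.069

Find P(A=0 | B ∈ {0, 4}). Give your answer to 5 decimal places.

0.35048

P(B=0) = 0.030 + 0.037 + 0.043 = 0.110.
P(B=4) = 0.079 + 0.049 + 0.073 = 0.201.
P(B ∈ {0, 4}) = 0.110 + 0.201 = 0.311; P(A=0, B ∈ {0, 4}) = 0.030 + 0.079 = 0.109.
P(A=0 | B ∈ {0, 4}) = 0.109/0.311 = 0.35048.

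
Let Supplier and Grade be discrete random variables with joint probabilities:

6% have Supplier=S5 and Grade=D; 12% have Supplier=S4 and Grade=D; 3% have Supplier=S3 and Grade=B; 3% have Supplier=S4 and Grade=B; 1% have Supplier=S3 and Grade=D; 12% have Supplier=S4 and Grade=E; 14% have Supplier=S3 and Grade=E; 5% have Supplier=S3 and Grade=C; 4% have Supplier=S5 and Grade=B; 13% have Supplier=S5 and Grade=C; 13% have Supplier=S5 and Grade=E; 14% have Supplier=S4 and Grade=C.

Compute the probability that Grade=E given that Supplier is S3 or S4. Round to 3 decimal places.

P(Supplier=S3) = 0.03 + 0.05 + 0.01 + 0.14 = 0.23.
P(Supplier=S4) = 0.03 + 0.14 + 0.12 + 0.12 = 0.41.
P(Supplier ∈ {S3, S4}) = 0.23 + 0.41 = 0.64; P(Grade=E, Supplier ∈ {S3, S4}) = 0.14 + 0.12 = 0.26.
P(Grade=E | Supplier ∈ {S3, S4}) = 0.26/0.64 = 0.406.

0.406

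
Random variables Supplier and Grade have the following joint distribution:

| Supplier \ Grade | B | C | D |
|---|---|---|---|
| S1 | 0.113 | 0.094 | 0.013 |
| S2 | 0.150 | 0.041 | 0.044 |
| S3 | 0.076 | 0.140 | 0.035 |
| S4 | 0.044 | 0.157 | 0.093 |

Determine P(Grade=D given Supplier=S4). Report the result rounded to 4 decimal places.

0.3163

P(Supplier=S4) = 0.044 + 0.157 + 0.093 = 0.294.
P(Grade=D | Supplier=S4) = 0.093/0.294 = 0.3163.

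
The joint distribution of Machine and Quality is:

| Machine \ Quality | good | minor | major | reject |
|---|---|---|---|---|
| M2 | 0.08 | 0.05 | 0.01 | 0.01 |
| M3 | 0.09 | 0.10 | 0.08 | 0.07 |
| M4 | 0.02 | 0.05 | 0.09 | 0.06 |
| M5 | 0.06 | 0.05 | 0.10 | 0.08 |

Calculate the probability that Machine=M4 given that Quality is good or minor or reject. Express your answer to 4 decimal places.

P(Quality=good) = 0.08 + 0.09 + 0.02 + 0.06 = 0.25.
P(Quality=minor) = 0.05 + 0.10 + 0.05 + 0.05 = 0.25.
P(Quality=reject) = 0.01 + 0.07 + 0.06 + 0.08 = 0.22.
P(Quality ∈ {good, minor, reject}) = 0.25 + 0.25 + 0.22 = 0.72; P(Machine=M4, Quality ∈ {good, minor, reject}) = 0.02 + 0.05 + 0.06 = 0.13.
P(Machine=M4 | Quality ∈ {good, minor, reject}) = 0.13/0.72 = 0.1806.

0.1806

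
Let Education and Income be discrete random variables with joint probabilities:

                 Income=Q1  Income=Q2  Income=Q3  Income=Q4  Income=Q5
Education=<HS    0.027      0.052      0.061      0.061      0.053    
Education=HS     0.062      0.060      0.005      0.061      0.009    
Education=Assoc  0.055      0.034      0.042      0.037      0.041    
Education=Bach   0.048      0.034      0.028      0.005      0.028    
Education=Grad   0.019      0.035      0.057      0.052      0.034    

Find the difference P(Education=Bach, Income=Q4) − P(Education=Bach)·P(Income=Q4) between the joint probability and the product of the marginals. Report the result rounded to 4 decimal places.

P(Education=Bach) = 0.048 + 0.034 + 0.028 + 0.005 + 0.028 = 0.143.
P(Income=Q4) = 0.061 + 0.061 + 0.037 + 0.005 + 0.052 = 0.216.
P(Education=Bach, Income=Q4) − P(Education=Bach)P(Income=Q4) = 0.005 − 0.143×0.216 = -0.0259.

-0.0259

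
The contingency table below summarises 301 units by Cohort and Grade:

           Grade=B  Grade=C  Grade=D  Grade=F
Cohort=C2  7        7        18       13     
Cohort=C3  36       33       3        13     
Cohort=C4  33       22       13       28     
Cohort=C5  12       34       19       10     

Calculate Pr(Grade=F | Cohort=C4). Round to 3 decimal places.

Total with Cohort=C4: 33 + 22 + 13 + 28 = 96.
P(Grade=F | Cohort=C4) = 28/96 = 0.292.

0.292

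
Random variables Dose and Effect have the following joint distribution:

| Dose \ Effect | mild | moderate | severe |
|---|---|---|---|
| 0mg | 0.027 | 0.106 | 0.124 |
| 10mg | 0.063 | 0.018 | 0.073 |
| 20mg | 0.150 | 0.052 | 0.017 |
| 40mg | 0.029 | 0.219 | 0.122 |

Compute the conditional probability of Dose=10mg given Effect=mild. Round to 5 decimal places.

P(Effect=mild) = 0.027 + 0.063 + 0.150 + 0.029 = 0.269.
P(Dose=10mg | Effect=mild) = 0.063/0.269 = 0.23420.

0.23420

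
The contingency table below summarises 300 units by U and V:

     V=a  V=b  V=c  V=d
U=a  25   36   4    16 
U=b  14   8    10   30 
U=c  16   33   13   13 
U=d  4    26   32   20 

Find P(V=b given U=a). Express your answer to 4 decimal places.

Total with U=a: 25 + 36 + 4 + 16 = 81.
P(V=b | U=a) = 36/81 = 0.4444.

0.4444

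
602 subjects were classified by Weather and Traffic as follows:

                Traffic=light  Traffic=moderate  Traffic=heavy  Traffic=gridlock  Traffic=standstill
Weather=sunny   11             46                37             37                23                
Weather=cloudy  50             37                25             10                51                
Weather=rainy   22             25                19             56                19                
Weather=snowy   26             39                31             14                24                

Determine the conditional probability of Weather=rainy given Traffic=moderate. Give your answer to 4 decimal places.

0.1701

Total with Traffic=moderate: 46 + 37 + 25 + 39 = 147.
P(Weather=rainy | Traffic=moderate) = 25/147 = 0.1701.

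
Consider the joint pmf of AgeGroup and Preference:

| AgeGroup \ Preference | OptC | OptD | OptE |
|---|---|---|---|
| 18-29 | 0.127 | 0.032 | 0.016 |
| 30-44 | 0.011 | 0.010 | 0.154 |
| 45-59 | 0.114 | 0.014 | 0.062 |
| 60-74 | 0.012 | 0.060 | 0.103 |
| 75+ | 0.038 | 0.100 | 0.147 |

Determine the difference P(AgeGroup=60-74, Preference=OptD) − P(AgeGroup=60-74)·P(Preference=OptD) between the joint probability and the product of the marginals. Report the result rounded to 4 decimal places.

P(AgeGroup=60-74) = 0.012 + 0.060 + 0.103 = 0.175.
P(Preference=OptD) = 0.032 + 0.010 + 0.014 + 0.060 + 0.100 = 0.216.
P(AgeGroup=60-74, Preference=OptD) − P(AgeGroup=60-74)P(Preference=OptD) = 0.060 − 0.175×0.216 = 0.0222.

0.0222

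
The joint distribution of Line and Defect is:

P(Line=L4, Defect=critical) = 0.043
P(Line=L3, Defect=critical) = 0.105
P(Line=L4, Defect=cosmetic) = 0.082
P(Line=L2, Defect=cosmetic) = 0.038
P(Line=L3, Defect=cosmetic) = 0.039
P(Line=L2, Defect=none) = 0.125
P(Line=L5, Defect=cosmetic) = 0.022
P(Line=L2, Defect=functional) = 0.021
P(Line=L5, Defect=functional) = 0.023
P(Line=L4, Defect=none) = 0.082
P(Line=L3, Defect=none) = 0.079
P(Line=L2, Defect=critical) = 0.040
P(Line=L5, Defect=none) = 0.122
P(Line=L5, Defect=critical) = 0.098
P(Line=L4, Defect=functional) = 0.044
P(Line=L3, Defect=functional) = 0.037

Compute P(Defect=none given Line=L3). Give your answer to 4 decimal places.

0.3038

P(Line=L3) = 0.079 + 0.039 + 0.037 + 0.105 = 0.260.
P(Defect=none | Line=L3) = 0.079/0.260 = 0.3038.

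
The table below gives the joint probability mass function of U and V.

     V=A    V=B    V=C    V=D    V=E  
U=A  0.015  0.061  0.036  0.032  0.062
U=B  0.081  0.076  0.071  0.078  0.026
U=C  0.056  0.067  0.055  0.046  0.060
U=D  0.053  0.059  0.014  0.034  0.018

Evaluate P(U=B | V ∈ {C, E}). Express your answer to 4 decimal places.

0.2836

P(V=C) = 0.036 + 0.071 + 0.055 + 0.014 = 0.176.
P(V=E) = 0.062 + 0.026 + 0.060 + 0.018 = 0.166.
P(V ∈ {C, E}) = 0.176 + 0.166 = 0.342; P(U=B, V ∈ {C, E}) = 0.071 + 0.026 = 0.097.
P(U=B | V ∈ {C, E}) = 0.097/0.342 = 0.2836.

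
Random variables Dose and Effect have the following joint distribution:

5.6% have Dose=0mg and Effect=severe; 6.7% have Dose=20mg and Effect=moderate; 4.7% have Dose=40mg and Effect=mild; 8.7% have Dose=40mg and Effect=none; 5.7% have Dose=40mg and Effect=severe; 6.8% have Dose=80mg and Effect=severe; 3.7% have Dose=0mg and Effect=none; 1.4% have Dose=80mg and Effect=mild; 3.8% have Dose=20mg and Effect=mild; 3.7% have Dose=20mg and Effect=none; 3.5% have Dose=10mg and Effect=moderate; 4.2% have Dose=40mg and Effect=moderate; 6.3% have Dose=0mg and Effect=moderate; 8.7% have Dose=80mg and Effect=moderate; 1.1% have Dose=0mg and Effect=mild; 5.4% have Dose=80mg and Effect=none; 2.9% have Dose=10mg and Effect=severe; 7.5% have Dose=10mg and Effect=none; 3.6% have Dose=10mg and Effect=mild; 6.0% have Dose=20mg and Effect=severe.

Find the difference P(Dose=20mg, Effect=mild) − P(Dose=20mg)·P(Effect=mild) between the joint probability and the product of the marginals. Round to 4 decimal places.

P(Dose=20mg) = 0.037 + 0.038 + 0.067 + 0.060 = 0.202.
P(Effect=mild) = 0.011 + 0.036 + 0.038 + 0.047 + 0.014 = 0.146.
P(Dose=20mg, Effect=mild) − P(Dose=20mg)P(Effect=mild) = 0.038 − 0.202×0.146 = 0.0085.

0.0085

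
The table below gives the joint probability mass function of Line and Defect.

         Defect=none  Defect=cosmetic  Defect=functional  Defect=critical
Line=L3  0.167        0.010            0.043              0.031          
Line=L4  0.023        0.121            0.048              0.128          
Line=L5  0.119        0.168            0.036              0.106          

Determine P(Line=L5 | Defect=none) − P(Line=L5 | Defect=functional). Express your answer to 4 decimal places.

P(Defect=none) = 0.167 + 0.023 + 0.119 = 0.309; P(Line=L5 | Defect=none) = 0.119/0.309 = 0.38511.
P(Defect=functional) = 0.043 + 0.048 + 0.036 = 0.127; P(Line=L5 | Defect=functional) = 0.036/0.127 = 0.28346.
Difference = 0.1016.

0.1016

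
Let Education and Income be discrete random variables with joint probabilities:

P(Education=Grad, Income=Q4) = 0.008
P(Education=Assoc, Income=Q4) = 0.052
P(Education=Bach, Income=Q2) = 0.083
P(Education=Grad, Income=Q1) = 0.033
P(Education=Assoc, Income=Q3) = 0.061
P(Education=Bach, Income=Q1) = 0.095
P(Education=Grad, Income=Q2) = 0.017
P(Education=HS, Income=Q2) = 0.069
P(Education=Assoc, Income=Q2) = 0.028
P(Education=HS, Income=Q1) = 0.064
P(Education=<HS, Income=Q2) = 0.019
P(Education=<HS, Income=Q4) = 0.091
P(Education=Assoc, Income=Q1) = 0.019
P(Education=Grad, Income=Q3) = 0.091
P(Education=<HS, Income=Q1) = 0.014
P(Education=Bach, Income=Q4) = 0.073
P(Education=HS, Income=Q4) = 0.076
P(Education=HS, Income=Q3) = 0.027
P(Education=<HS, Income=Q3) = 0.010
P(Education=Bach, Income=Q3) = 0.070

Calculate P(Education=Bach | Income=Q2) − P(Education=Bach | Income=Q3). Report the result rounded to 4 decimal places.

0.1140

P(Income=Q2) = 0.019 + 0.069 + 0.028 + 0.083 + 0.017 = 0.216; P(Education=Bach | Income=Q2) = 0.083/0.216 = 0.38426.
P(Income=Q3) = 0.010 + 0.027 + 0.061 + 0.070 + 0.091 = 0.259; P(Education=Bach | Income=Q3) = 0.070/0.259 = 0.27027.
Difference = 0.1140.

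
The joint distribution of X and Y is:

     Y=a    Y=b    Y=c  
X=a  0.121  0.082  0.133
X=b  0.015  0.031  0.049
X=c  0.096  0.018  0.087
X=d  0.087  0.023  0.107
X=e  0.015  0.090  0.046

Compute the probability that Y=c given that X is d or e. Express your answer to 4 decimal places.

P(X=d) = 0.087 + 0.023 + 0.107 = 0.217.
P(X=e) = 0.015 + 0.090 + 0.046 = 0.151.
P(X ∈ {d, e}) = 0.217 + 0.151 = 0.368; P(Y=c, X ∈ {d, e}) = 0.107 + 0.046 = 0.153.
P(Y=c | X ∈ {d, e}) = 0.153/0.368 = 0.4158.

0.4158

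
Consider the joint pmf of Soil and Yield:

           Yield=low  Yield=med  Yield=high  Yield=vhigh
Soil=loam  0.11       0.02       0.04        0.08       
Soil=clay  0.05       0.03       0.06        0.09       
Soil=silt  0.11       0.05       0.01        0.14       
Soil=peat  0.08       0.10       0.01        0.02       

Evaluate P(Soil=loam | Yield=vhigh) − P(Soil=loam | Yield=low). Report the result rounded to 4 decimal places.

-0.0719

P(Yield=vhigh) = 0.08 + 0.09 + 0.14 + 0.02 = 0.33; P(Soil=loam | Yield=vhigh) = 0.08/0.33 = 0.24242.
P(Yield=low) = 0.11 + 0.05 + 0.11 + 0.08 = 0.35; P(Soil=loam | Yield=low) = 0.11/0.35 = 0.31429.
Difference = -0.0719.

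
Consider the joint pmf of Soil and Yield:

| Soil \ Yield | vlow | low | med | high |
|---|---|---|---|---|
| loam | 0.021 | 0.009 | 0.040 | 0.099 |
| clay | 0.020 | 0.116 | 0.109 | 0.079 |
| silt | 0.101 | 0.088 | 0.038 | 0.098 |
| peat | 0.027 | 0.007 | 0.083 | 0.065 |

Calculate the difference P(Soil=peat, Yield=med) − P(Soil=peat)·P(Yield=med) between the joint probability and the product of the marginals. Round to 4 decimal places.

0.0339

P(Soil=peat) = 0.027 + 0.007 + 0.083 + 0.065 = 0.182.
P(Yield=med) = 0.040 + 0.109 + 0.038 + 0.083 = 0.270.
P(Soil=peat, Yield=med) − P(Soil=peat)P(Yield=med) = 0.083 − 0.182×0.270 = 0.0339.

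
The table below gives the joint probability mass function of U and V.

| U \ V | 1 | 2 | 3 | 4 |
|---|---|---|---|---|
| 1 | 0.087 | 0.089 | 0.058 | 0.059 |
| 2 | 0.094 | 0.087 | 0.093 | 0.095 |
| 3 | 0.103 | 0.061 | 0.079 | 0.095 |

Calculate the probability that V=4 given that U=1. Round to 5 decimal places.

0.20137

P(U=1) = 0.087 + 0.089 + 0.058 + 0.059 = 0.293.
P(V=4 | U=1) = 0.059/0.293 = 0.20137.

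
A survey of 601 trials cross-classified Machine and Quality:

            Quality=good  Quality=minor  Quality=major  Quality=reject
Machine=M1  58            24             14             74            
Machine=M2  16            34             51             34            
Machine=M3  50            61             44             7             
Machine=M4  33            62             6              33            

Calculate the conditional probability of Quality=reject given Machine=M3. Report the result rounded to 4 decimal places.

Total with Machine=M3: 50 + 61 + 44 + 7 = 162.
P(Quality=reject | Machine=M3) = 7/162 = 0.0432.

0.0432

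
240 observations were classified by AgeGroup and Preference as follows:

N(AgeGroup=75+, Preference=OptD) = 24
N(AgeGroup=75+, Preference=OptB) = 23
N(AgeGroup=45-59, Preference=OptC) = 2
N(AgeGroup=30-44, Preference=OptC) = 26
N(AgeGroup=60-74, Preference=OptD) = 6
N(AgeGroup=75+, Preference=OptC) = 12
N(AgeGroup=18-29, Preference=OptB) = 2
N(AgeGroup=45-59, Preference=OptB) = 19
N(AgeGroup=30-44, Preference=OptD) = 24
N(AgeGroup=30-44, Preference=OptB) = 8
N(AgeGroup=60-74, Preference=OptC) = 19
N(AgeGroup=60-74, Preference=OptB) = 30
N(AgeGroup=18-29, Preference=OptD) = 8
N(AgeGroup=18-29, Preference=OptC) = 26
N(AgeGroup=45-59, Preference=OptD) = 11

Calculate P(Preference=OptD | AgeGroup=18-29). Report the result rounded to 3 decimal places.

Total with AgeGroup=18-29: 2 + 26 + 8 = 36.
P(Preference=OptD | AgeGroup=18-29) = 8/36 = 0.222.

0.222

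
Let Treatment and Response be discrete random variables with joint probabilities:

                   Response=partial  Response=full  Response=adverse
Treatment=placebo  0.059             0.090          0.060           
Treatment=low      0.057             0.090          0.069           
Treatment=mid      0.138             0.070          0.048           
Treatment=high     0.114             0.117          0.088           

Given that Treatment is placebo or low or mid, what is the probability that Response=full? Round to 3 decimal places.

0.367

P(Treatment=placebo) = 0.059 + 0.090 + 0.060 = 0.209.
P(Treatment=low) = 0.057 + 0.090 + 0.069 = 0.216.
P(Treatment=mid) = 0.138 + 0.070 + 0.048 = 0.256.
P(Treatment ∈ {placebo, low, mid}) = 0.209 + 0.216 + 0.256 = 0.681; P(Response=full, Treatment ∈ {placebo, low, mid}) = 0.090 + 0.090 + 0.070 = 0.250.
P(Response=full | Treatment ∈ {placebo, low, mid}) = 0.250/0.681 = 0.367.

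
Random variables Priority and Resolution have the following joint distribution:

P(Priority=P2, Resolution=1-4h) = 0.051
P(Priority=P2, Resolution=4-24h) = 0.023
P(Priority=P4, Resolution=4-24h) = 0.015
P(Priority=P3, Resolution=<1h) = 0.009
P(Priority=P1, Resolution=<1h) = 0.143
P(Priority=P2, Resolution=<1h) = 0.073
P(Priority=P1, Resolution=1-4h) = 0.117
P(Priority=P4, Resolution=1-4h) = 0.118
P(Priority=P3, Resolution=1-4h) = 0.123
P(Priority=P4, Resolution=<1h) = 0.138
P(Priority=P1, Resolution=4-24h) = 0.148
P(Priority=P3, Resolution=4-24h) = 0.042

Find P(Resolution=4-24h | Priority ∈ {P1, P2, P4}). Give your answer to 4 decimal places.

0.2252

P(Priority=P1) = 0.143 + 0.117 + 0.148 = 0.408.
P(Priority=P2) = 0.073 + 0.051 + 0.023 = 0.147.
P(Priority=P4) = 0.138 + 0.118 + 0.015 = 0.271.
P(Priority ∈ {P1, P2, P4}) = 0.408 + 0.147 + 0.271 = 0.826; P(Resolution=4-24h, Priority ∈ {P1, P2, P4}) = 0.148 + 0.023 + 0.015 = 0.186.
P(Resolution=4-24h | Priority ∈ {P1, P2, P4}) = 0.186/0.826 = 0.2252.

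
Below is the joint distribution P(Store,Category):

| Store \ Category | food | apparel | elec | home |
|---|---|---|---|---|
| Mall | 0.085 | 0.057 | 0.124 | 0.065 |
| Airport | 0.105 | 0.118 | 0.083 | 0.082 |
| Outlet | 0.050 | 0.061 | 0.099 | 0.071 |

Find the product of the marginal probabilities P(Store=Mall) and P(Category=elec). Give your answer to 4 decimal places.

P(Store=Mall) = 0.085 + 0.057 + 0.124 + 0.065 = 0.331.
P(Category=elec) = 0.124 + 0.083 + 0.099 = 0.306.
Product: 0.331 × 0.306 = 0.1013.

0.1013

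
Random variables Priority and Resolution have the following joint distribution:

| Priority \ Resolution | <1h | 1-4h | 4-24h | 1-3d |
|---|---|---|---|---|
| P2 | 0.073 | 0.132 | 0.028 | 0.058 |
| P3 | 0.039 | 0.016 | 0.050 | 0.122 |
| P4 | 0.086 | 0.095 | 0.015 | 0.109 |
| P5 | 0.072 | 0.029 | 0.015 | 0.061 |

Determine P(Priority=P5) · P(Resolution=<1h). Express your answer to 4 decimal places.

P(Priority=P5) = 0.072 + 0.029 + 0.015 + 0.061 = 0.177.
P(Resolution=<1h) = 0.073 + 0.039 + 0.086 + 0.072 = 0.270.
Product: 0.177 × 0.270 = 0.0478.

0.0478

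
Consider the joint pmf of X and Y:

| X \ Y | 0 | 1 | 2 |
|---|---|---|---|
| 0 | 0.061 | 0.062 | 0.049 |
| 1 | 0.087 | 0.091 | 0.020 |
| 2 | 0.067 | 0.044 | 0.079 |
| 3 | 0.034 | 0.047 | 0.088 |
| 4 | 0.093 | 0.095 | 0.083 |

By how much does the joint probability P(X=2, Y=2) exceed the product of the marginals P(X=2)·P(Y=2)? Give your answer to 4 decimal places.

P(X=2) = 0.067 + 0.044 + 0.079 = 0.190.
P(Y=2) = 0.049 + 0.020 + 0.079 + 0.088 + 0.083 = 0.319.
P(X=2, Y=2) − P(X=2)P(Y=2) = 0.079 − 0.190×0.319 = 0.0184.

0.0184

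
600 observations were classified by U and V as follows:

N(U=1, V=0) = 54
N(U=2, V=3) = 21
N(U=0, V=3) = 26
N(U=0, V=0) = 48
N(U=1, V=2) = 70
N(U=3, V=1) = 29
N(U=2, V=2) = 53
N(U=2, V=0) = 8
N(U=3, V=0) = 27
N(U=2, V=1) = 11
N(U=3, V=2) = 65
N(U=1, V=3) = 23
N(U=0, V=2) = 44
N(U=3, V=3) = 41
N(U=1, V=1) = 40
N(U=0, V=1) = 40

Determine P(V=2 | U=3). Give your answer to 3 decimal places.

0.401

Total with U=3: 27 + 29 + 65 + 41 = 162.
P(V=2 | U=3) = 65/162 = 0.401.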